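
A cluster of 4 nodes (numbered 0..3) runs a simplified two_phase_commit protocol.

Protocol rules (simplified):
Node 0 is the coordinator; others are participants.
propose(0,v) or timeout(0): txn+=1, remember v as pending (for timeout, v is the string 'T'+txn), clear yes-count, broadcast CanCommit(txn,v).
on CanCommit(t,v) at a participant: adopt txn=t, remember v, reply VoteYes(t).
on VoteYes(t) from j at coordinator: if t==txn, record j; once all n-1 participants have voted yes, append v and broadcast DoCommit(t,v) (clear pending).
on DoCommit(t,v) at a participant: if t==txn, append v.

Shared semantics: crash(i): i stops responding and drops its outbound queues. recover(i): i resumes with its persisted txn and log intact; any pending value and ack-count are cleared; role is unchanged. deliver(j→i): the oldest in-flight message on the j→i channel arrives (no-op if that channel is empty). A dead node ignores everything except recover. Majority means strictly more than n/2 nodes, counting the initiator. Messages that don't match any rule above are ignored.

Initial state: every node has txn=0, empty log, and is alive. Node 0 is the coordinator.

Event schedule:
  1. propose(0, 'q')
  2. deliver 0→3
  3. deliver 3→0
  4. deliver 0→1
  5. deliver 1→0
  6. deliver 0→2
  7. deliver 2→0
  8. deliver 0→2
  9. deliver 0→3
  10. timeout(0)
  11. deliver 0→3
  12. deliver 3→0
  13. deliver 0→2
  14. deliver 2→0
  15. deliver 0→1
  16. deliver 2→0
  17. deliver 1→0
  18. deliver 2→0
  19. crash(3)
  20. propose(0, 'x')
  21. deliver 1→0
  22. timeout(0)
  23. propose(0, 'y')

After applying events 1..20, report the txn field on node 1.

step 1 propose(0,'q'): 0={coor,t=1,log=-}
step 2 deliver 0→3: 3={part,t=1,log=-}
step 3 deliver 3→0: —
step 4 deliver 0→1: 1={part,t=1,log=-}
step 5 deliver 1→0: —
step 6 deliver 0→2: 2={part,t=1,log=-}
step 7 deliver 2→0: 0={coor,t=1,log=q}
step 8 deliver 0→2: 2={part,t=1,log=q}
step 9 deliver 0→3: 3={part,t=1,log=q}
step 10 timeout(0): 0={coor,t=2,log=q}
step 11 deliver 0→3: 3={part,t=2,log=q}
step 12 deliver 3→0: —
step 13 deliver 0→2: 2={part,t=2,log=q}
step 14 deliver 2→0: —
step 15 deliver 0→1: 1={part,t=1,log=q}
step 16 deliver 2→0: —
step 17 deliver 1→0: —
step 18 deliver 2→0: —
step 19 crash(3): 3={✗part,t=2,log=q}
step 20 propose(0,'x'): 0={coor,t=3,log=q}

1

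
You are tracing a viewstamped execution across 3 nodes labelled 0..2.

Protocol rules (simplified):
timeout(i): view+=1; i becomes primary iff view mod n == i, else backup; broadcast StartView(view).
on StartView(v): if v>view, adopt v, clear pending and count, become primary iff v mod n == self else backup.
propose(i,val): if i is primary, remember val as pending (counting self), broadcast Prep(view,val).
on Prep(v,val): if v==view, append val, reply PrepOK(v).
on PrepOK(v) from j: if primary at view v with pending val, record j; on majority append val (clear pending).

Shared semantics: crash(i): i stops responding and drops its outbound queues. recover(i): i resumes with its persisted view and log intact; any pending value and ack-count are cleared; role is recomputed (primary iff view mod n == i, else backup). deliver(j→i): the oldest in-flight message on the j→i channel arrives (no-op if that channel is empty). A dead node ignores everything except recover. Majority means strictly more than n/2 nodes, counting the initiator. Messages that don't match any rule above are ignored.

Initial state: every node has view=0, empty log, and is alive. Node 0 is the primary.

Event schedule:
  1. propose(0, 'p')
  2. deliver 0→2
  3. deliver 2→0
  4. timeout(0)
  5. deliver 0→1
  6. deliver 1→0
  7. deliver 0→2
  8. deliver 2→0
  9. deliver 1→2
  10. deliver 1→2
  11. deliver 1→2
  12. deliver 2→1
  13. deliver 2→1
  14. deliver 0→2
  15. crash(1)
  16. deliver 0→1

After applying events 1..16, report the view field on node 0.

1

after 1 — propose(0,'p'): ·
after 2 — deliver 0→2: n2:back/v0/[p]
after 3 — deliver 2→0: n0:prim/v0/[p]
after 4 — timeout(0): n0:back/v1/[p]
after 5 — deliver 0→1: n1:back/v0/[p]
after 6 — deliver 1→0: ·
after 7 — deliver 0→2: n2:back/v1/[p]
after 8 — deliver 2→0: ·
after 9 — deliver 1→2: ·
after 10 — deliver 1→2: ·
after 11 — deliver 1→2: ·
after 12 — deliver 2→1: ·
after 13 — deliver 2→1: ·
after 14 — deliver 0→2: ·
after 15 — crash(1): n1:✗back/v0/[p]
after 16 — deliver 0→1: ·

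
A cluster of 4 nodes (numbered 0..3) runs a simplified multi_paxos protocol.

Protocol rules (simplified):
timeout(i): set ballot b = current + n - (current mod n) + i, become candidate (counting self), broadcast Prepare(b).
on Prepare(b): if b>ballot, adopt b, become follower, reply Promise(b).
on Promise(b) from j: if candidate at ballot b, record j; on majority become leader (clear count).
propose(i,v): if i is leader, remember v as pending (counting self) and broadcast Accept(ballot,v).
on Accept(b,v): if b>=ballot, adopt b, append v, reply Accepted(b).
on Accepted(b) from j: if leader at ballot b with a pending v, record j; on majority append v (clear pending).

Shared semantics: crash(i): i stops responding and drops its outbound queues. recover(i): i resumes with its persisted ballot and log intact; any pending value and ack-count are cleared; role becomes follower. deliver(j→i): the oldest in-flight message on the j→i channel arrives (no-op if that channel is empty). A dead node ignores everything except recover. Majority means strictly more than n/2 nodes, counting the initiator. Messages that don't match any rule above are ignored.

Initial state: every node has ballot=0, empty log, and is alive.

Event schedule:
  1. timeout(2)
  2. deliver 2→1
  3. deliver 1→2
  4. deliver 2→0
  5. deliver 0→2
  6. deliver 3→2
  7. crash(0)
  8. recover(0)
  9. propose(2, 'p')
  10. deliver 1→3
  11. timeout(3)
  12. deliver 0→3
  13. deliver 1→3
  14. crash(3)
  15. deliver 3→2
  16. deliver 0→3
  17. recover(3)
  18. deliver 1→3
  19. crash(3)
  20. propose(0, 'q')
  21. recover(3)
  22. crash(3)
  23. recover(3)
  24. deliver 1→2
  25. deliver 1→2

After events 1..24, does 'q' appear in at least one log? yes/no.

no

1. timeout(2):  <2:cand b6 ->
2. deliver 2→1:  <1:foll b6 ->
3. deliver 1→2:  nop
4. deliver 2→0:  <0:foll b6 ->
5. deliver 0→2:  <2:lead b6 ->
6. deliver 3→2:  nop
7. crash(0):  <0:✗foll b6 ->
8. recover(0):  <0:foll b6 ->
9. propose(2,'p'):  nop
10. deliver 1→3:  nop
11. timeout(3):  <3:cand b7 ->
12. deliver 0→3:  nop
13. deliver 1→3:  nop
14. crash(3):  <3:✗cand b7 ->
15. deliver 3→2:  nop
16. deliver 0→3:  nop
17. recover(3):  <3:foll b7 ->
18. deliver 1→3:  nop
19. crash(3):  <3:✗foll b7 ->
20. propose(0,'q'):  nop
21. recover(3):  <3:foll b7 ->
22. crash(3):  <3:✗foll b7 ->
23. recover(3):  <3:foll b7 ->
24. deliver 1→2:  nop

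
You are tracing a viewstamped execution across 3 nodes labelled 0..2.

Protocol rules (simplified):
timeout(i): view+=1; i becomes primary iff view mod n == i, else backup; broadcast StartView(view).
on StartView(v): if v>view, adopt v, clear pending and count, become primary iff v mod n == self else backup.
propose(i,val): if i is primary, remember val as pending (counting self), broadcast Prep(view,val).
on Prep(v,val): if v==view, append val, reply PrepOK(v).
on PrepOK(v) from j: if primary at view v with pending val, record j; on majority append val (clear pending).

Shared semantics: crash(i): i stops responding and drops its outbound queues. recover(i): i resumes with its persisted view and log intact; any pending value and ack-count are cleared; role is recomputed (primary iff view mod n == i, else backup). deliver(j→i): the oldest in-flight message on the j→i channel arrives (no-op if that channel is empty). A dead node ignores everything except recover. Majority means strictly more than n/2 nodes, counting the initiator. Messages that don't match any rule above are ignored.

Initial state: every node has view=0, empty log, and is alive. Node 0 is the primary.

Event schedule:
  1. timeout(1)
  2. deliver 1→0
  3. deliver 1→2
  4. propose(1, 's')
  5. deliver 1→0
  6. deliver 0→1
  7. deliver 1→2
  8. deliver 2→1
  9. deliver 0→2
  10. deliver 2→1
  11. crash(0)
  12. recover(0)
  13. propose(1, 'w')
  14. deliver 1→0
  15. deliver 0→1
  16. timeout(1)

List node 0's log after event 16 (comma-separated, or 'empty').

[1] timeout(1) → N1(prim v1 [-])
[2] deliver 1→0 → N0(back v1 [-])
[3] deliver 1→2 → N2(back v1 [-])
[4] propose(1,'s') → ∅
[5] deliver 1→0 → N0(back v1 [s])
[6] deliver 0→1 → N1(prim v1 [s])
[7] deliver 1→2 → N2(back v1 [s])
[8] deliver 2→1 → ∅
[9] deliver 0→2 → ∅
[10] deliver 2→1 → ∅
[11] crash(0) → N0(✗back v1 [s])
[12] recover(0) → N0(back v1 [s])
[13] propose(1,'w') → ∅
[14] deliver 1→0 → N0(back v1 [s,w])
[15] deliver 0→1 → N1(prim v1 [s,w])
[16] timeout(1) → N1(back v2 [s,w])

s,w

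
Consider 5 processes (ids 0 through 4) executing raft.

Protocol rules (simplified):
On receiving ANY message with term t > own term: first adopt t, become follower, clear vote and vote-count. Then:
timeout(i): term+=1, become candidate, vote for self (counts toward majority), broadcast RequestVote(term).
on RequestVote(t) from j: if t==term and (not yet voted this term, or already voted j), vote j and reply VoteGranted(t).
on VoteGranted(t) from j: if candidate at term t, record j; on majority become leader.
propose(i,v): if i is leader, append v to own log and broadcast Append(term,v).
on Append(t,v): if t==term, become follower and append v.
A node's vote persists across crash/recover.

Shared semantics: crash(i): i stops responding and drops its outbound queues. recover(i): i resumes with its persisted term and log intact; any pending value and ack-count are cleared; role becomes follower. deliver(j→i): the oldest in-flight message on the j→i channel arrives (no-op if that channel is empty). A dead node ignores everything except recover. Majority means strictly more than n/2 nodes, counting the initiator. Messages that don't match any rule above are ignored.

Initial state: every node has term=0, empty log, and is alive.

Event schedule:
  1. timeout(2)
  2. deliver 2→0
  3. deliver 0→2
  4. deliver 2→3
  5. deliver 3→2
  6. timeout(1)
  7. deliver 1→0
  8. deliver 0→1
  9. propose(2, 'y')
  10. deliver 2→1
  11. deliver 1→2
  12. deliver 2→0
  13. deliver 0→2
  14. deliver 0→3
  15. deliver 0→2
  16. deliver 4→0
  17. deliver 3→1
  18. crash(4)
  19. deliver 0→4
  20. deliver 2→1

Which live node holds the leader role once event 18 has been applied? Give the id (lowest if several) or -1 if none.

[1] timeout(2) → N2(cand t1 [-])
[2] deliver 2→0 → N0(foll t1 [-])
[3] deliver 0→2 → ∅
[4] deliver 2→3 → N3(foll t1 [-])
[5] deliver 3→2 → N2(lead t1 [-])
[6] timeout(1) → N1(cand t1 [-])
[7] deliver 1→0 → ∅
[8] deliver 0→1 → ∅
[9] propose(2,'y') → N2(lead t1 [y])
[10] deliver 2→1 → ∅
[11] deliver 1→2 → ∅
[12] deliver 2→0 → N0(foll t1 [y])
[13] deliver 0→2 → ∅
[14] deliver 0→3 → ∅
[15] deliver 0→2 → ∅
[16] deliver 4→0 → ∅
[17] deliver 3→1 → ∅
[18] crash(4) → N4(✗foll t0 [-])

2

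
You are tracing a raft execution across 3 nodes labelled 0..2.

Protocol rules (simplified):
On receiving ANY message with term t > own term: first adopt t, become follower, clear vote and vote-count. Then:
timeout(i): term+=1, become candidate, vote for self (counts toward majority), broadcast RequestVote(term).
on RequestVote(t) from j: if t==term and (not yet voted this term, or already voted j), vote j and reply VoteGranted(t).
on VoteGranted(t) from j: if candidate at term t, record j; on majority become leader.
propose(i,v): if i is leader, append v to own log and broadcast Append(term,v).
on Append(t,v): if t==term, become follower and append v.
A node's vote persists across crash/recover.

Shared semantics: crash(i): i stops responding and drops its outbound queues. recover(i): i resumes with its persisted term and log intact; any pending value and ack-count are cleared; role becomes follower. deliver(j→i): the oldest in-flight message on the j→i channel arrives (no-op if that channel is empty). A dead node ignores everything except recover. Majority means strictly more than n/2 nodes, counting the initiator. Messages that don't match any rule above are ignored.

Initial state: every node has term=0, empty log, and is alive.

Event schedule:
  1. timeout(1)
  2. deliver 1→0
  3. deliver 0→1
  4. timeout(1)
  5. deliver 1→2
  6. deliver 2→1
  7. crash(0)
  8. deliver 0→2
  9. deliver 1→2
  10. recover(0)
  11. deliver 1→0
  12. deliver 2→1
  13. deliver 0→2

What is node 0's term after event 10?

[1] timeout(1) → N1(cand t1 [-])
[2] deliver 1→0 → N0(foll t1 [-])
[3] deliver 0→1 → N1(lead t1 [-])
[4] timeout(1) → N1(cand t2 [-])
[5] deliver 1→2 → N2(foll t1 [-])
[6] deliver 2→1 → ∅
[7] crash(0) → N0(✗foll t1 [-])
[8] deliver 0→2 → ∅
[9] deliver 1→2 → N2(foll t2 [-])
[10] recover(0) → N0(foll t1 [-])

1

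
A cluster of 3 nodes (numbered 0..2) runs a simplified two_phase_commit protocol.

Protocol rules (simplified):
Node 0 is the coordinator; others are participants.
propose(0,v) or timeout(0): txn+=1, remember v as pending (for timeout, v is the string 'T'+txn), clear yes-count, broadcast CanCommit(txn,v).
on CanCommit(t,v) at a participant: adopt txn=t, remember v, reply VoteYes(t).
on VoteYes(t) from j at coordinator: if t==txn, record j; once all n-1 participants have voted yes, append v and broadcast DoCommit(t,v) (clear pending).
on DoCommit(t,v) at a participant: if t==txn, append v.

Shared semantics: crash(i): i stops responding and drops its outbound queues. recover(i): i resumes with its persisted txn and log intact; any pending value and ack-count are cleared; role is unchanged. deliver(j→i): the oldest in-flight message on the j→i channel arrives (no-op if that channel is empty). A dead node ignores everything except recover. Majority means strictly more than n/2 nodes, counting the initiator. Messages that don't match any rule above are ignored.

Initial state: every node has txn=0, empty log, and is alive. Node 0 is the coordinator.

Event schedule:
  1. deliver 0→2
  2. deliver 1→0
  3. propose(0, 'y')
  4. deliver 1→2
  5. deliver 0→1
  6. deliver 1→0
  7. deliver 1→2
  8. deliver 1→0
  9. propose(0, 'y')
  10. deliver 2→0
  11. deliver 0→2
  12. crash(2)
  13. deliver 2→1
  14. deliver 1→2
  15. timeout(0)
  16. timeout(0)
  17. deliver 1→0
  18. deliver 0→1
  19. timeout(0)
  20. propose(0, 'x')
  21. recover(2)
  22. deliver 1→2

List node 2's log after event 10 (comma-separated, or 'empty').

1. deliver 0→2:  nop
2. deliver 1→0:  nop
3. propose(0,'y'):  <0:coor t1 ->
4. deliver 1→2:  nop
5. deliver 0→1:  <1:part t1 ->
6. deliver 1→0:  nop
7. deliver 1→2:  nop
8. deliver 1→0:  nop
9. propose(0,'y'):  <0:coor t2 ->
10. deliver 2→0:  nop

empty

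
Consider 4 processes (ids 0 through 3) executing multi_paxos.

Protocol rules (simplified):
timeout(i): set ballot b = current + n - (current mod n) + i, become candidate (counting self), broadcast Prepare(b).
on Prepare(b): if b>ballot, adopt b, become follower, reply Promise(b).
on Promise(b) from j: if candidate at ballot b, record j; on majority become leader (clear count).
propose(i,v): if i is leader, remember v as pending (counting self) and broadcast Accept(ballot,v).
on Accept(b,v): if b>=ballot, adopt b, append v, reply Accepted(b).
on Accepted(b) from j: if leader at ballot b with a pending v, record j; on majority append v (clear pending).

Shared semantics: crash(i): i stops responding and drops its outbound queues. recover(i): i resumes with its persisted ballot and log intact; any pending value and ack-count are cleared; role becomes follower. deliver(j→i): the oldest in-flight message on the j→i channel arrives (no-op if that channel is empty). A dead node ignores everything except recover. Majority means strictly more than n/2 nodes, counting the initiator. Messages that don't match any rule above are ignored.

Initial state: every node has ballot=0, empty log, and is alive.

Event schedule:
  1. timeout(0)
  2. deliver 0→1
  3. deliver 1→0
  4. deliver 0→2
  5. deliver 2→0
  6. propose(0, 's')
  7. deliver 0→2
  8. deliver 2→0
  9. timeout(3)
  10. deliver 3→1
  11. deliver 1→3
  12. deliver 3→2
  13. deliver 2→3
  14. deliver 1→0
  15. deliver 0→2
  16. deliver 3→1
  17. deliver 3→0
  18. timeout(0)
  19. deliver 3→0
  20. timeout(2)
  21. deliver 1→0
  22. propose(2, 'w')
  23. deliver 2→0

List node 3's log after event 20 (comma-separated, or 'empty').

after 1 — timeout(0): n0:cand/b4/[-]
after 2 — deliver 0→1: n1:foll/b4/[-]
after 3 — deliver 1→0: ·
after 4 — deliver 0→2: n2:foll/b4/[-]
after 5 — deliver 2→0: n0:lead/b4/[-]
after 6 — propose(0,'s'): ·
after 7 — deliver 0→2: n2:foll/b4/[s]
after 8 — deliver 2→0: ·
after 9 — timeout(3): n3:cand/b7/[-]
after 10 — deliver 3→1: n1:foll/b7/[-]
after 11 — deliver 1→3: ·
after 12 — deliver 3→2: n2:foll/b7/[s]
after 13 — deliver 2→3: n3:lead/b7/[-]
after 14 — deliver 1→0: ·
after 15 — deliver 0→2: ·
after 16 — deliver 3→1: ·
after 17 — deliver 3→0: n0:foll/b7/[-]
after 18 — timeout(0): n0:cand/b8/[-]
after 19 — deliver 3→0: ·
after 20 — timeout(2): n2:cand/b10/[s]

empty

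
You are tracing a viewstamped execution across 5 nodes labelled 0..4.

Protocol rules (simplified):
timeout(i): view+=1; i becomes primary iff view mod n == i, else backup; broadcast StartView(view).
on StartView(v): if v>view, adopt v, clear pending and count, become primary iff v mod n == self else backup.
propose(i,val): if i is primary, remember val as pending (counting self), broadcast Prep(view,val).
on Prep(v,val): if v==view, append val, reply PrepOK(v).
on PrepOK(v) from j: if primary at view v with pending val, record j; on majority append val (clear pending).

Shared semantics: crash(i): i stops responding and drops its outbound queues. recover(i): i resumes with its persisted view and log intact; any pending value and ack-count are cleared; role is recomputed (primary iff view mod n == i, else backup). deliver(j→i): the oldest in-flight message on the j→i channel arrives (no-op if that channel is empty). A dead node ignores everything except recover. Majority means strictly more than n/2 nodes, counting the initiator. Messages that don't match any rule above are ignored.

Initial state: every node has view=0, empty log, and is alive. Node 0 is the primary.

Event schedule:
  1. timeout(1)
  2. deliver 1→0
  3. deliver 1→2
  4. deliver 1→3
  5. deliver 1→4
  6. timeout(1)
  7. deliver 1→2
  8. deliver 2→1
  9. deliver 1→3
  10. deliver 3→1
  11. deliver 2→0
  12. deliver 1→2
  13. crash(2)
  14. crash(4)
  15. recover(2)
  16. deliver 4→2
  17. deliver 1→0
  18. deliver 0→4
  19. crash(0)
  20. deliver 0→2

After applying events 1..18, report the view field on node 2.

2

[1] timeout(1) → N1(prim v1 [-])
[2] deliver 1→0 → N0(back v1 [-])
[3] deliver 1→2 → N2(back v1 [-])
[4] deliver 1→3 → N3(back v1 [-])
[5] deliver 1→4 → N4(back v1 [-])
[6] timeout(1) → N1(back v2 [-])
[7] deliver 1→2 → N2(prim v2 [-])
[8] deliver 2→1 → ∅
[9] deliver 1→3 → N3(back v2 [-])
[10] deliver 3→1 → ∅
[11] deliver 2→0 → ∅
[12] deliver 1→2 → ∅
[13] crash(2) → N2(✗prim v2 [-])
[14] crash(4) → N4(✗back v1 [-])
[15] recover(2) → N2(prim v2 [-])
[16] deliver 4→2 → ∅
[17] deliver 1→0 → N0(back v2 [-])
[18] deliver 0→4 → ∅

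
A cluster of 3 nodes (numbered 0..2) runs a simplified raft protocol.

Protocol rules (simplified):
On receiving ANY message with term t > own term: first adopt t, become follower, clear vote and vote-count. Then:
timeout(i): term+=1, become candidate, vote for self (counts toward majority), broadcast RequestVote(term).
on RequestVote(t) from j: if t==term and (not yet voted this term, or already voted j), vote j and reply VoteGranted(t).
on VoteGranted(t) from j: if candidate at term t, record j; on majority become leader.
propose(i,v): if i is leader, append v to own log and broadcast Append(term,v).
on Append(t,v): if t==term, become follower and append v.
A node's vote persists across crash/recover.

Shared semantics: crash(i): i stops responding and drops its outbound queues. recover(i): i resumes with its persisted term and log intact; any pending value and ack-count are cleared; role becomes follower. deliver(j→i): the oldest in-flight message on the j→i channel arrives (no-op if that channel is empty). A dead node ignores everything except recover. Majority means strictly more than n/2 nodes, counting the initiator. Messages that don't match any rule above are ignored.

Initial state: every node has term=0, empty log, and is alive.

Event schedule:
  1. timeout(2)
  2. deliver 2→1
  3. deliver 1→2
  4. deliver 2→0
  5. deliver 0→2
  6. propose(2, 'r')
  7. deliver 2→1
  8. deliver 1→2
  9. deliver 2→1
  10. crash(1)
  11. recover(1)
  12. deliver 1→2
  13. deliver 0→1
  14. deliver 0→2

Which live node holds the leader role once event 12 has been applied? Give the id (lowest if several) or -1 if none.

step 1 timeout(2): 2={cand,t=1,log=-}
step 2 deliver 2→1: 1={foll,t=1,log=-}
step 3 deliver 1→2: 2={lead,t=1,log=-}
step 4 deliver 2→0: 0={foll,t=1,log=-}
step 5 deliver 0→2: —
step 6 propose(2,'r'): 2={lead,t=1,log=r}
step 7 deliver 2→1: 1={foll,t=1,log=r}
step 8 deliver 1→2: —
step 9 deliver 2→1: —
step 10 crash(1): 1={✗foll,t=1,log=r}
step 11 recover(1): 1={foll,t=1,log=r}
step 12 deliver 1→2: —

2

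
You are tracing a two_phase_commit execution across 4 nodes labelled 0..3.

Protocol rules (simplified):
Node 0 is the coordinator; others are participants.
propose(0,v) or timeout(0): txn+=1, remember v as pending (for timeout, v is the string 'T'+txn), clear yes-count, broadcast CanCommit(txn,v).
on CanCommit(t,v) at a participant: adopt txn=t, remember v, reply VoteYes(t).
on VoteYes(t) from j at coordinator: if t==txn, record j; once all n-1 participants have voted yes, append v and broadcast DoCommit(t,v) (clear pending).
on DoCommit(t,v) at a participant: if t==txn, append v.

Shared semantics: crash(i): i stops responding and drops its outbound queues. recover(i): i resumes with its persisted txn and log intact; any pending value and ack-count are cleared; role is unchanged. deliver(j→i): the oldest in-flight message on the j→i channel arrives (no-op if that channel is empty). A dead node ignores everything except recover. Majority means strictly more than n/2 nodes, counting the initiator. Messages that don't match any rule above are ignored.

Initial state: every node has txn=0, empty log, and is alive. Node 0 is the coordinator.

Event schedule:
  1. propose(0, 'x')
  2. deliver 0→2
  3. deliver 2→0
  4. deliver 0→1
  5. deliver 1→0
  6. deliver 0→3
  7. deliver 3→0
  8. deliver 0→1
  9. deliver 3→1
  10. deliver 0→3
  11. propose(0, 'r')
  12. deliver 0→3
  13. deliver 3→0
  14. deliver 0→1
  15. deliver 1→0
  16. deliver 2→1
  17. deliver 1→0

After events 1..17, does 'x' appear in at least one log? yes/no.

after 1 — propose(0,'x'): n0:coor/t1/[-]
after 2 — deliver 0→2: n2:part/t1/[-]
after 3 — deliver 2→0: ·
after 4 — deliver 0→1: n1:part/t1/[-]
after 5 — deliver 1→0: ·
after 6 — deliver 0→3: n3:part/t1/[-]
after 7 — deliver 3→0: n0:coor/t1/[x]
after 8 — deliver 0→1: n1:part/t1/[x]
after 9 — deliver 3→1: ·
after 10 — deliver 0→3: n3:part/t1/[x]
after 11 — propose(0,'r'): n0:coor/t2/[x]
after 12 — deliver 0→3: n3:part/t2/[x]
after 13 — deliver 3→0: ·
after 14 — deliver 0→1: n1:part/t2/[x]
after 15 — deliver 1→0: ·
after 16 — deliver 2→1: ·
after 17 — deliver 1→0: ·

yes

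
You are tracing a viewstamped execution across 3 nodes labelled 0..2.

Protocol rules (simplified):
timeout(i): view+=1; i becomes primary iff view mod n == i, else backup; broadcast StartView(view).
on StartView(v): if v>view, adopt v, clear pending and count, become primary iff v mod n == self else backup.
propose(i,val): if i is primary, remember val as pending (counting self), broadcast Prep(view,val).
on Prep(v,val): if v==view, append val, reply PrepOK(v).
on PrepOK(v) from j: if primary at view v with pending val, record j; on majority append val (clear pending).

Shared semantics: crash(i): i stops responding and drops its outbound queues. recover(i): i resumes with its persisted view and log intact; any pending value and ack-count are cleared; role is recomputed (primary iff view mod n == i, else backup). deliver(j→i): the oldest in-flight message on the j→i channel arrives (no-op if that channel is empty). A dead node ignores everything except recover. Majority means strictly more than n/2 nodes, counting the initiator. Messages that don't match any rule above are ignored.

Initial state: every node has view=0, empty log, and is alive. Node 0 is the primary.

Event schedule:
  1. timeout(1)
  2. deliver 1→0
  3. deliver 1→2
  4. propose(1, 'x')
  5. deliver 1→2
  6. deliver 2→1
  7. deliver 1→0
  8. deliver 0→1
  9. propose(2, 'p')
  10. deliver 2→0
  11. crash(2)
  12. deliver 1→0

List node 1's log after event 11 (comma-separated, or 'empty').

x

[1] timeout(1) → N1(prim v1 [-])
[2] deliver 1→0 → N0(back v1 [-])
[3] deliver 1→2 → N2(back v1 [-])
[4] propose(1,'x') → ∅
[5] deliver 1→2 → N2(back v1 [x])
[6] deliver 2→1 → N1(prim v1 [x])
[7] deliver 1→0 → N0(back v1 [x])
[8] deliver 0→1 → ∅
[9] propose(2,'p') → ∅
[10] deliver 2→0 → ∅
[11] crash(2) → N2(✗back v1 [x])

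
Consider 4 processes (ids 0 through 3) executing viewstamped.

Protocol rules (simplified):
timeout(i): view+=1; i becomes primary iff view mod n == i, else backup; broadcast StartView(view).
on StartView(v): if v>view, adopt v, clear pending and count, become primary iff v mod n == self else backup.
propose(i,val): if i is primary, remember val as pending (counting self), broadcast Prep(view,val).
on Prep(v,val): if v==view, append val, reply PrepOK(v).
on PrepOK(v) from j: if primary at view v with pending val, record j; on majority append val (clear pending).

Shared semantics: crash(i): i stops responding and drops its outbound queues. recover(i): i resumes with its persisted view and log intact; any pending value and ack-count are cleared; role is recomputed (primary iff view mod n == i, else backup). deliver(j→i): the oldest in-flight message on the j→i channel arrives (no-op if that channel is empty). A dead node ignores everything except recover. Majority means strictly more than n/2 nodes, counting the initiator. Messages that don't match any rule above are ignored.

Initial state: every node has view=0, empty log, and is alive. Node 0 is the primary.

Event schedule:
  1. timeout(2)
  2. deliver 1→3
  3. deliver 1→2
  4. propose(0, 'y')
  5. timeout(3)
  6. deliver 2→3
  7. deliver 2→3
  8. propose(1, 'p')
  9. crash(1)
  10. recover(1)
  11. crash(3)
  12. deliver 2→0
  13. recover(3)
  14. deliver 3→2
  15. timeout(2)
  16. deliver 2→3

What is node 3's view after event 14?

after 1 — timeout(2): n2:back/v1/[-]
after 2 — deliver 1→3: ·
after 3 — deliver 1→2: ·
after 4 — propose(0,'y'): ·
after 5 — timeout(3): n3:back/v1/[-]
after 6 — deliver 2→3: ·
after 7 — deliver 2→3: ·
after 8 — propose(1,'p'): ·
after 9 — crash(1): n1:✗back/v0/[-]
after 10 — recover(1): n1:back/v0/[-]
after 11 — crash(3): n3:✗back/v1/[-]
after 12 — deliver 2→0: n0:back/v1/[-]
after 13 — recover(3): n3:back/v1/[-]
after 14 — deliver 3→2: ·

1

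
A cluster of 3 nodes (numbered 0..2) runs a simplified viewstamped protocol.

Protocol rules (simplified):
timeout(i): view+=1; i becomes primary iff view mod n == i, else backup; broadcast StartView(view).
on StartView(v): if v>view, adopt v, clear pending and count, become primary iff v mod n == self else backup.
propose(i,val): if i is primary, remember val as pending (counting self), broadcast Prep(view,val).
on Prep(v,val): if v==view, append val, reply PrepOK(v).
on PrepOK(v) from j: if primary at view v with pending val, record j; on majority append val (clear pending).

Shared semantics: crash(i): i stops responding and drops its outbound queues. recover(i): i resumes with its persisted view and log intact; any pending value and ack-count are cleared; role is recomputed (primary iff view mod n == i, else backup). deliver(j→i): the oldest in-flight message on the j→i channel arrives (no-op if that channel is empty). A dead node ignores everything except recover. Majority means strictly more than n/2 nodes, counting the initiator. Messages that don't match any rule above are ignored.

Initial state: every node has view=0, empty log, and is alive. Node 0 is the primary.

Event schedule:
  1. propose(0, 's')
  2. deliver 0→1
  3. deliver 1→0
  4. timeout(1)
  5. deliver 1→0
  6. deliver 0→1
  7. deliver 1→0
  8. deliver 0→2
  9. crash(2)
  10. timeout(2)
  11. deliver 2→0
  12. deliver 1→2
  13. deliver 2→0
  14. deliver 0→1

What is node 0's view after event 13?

1. propose(0,'s'):  nop
2. deliver 0→1:  <1:back v0 s>
3. deliver 1→0:  <0:prim v0 s>
4. timeout(1):  <1:prim v1 s>
5. deliver 1→0:  <0:back v1 s>
6. deliver 0→1:  nop
7. deliver 1→0:  nop
8. deliver 0→2:  <2:back v0 s>
9. crash(2):  <2:✗back v0 s>
10. timeout(2):  nop
11. deliver 2→0:  nop
12. deliver 1→2:  nop
13. deliver 2→0:  nop

1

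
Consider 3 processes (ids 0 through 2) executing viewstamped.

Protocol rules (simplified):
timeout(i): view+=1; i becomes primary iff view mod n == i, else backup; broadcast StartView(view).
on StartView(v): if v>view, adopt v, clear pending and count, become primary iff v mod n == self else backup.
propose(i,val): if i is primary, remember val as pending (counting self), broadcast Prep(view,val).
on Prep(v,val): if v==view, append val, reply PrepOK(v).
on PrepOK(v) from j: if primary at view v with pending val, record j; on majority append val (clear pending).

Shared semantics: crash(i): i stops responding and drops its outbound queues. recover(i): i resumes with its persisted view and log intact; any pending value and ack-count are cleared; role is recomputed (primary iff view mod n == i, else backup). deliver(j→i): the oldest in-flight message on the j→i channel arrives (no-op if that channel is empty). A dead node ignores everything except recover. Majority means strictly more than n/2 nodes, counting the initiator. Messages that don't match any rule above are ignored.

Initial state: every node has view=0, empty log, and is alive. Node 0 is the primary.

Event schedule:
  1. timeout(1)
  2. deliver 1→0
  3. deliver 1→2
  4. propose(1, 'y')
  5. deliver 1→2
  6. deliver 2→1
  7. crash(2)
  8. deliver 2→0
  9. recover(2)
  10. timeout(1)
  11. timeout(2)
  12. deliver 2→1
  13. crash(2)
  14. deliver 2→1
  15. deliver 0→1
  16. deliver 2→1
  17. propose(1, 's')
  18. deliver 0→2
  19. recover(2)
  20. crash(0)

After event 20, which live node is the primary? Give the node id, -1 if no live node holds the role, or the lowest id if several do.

2

step 1 timeout(1): 1={prim,v=1,log=-}
step 2 deliver 1→0: 0={back,v=1,log=-}
step 3 deliver 1→2: 2={back,v=1,log=-}
step 4 propose(1,'y'): —
step 5 deliver 1→2: 2={back,v=1,log=y}
step 6 deliver 2→1: 1={prim,v=1,log=y}
step 7 crash(2): 2={✗back,v=1,log=y}
step 8 deliver 2→0: —
step 9 recover(2): 2={back,v=1,log=y}
step 10 timeout(1): 1={back,v=2,log=y}
step 11 timeout(2): 2={prim,v=2,log=y}
step 12 deliver 2→1: —
step 13 crash(2): 2={✗prim,v=2,log=y}
step 14 deliver 2→1: —
step 15 deliver 0→1: —
step 16 deliver 2→1: —
step 17 propose(1,'s'): —
step 18 deliver 0→2: —
step 19 recover(2): 2={prim,v=2,log=y}
step 20 crash(0): 0={✗back,v=1,log=-}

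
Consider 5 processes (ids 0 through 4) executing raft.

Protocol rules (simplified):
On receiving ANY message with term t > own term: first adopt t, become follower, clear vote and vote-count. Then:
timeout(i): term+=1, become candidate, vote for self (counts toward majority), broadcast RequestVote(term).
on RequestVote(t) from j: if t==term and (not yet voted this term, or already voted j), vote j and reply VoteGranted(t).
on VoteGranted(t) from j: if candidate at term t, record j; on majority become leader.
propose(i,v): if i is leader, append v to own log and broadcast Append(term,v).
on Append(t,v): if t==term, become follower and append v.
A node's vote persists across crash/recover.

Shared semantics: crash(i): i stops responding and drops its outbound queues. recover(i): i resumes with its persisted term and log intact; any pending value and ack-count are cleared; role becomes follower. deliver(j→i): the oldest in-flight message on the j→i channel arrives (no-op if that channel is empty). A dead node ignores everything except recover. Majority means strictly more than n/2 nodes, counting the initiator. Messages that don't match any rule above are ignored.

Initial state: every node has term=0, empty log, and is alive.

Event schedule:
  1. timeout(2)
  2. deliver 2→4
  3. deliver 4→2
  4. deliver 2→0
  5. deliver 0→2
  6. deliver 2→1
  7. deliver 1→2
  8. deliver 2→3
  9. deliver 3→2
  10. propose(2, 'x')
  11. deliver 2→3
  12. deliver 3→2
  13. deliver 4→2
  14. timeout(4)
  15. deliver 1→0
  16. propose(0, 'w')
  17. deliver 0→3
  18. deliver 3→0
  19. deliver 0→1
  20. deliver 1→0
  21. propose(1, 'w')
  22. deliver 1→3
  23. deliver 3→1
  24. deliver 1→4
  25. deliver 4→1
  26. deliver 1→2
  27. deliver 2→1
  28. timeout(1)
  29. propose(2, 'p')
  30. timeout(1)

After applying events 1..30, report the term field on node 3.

1

e1 timeout(2): 2[cand,t=1,-]
e2 deliver 2→4: 4[foll,t=1,-]
e3 deliver 4→2: ·
e4 deliver 2→0: 0[foll,t=1,-]
e5 deliver 0→2: 2[lead,t=1,-]
e6 deliver 2→1: 1[foll,t=1,-]
e7 deliver 1→2: ·
e8 deliver 2→3: 3[foll,t=1,-]
e9 deliver 3→2: ·
e10 propose(2,'x'): 2[lead,t=1,x]
e11 deliver 2→3: 3[foll,t=1,x]
e12 deliver 3→2: ·
e13 deliver 4→2: ·
e14 timeout(4): 4[cand,t=2,-]
e15 deliver 1→0: ·
e16 propose(0,'w'): ·
e17 deliver 0→3: ·
e18 deliver 3→0: ·
e19 deliver 0→1: ·
e20 deliver 1→0: ·
e21 propose(1,'w'): ·
e22 deliver 1→3: ·
e23 deliver 3→1: ·
e24 deliver 1→4: ·
e25 deliver 4→1: 1[foll,t=2,-]
e26 deliver 1→2: ·
e27 deliver 2→1: ·
e28 timeout(1): 1[cand,t=3,-]
e29 propose(2,'p'): 2[lead,t=1,x,p]
e30 timeout(1): 1[cand,t=4,-]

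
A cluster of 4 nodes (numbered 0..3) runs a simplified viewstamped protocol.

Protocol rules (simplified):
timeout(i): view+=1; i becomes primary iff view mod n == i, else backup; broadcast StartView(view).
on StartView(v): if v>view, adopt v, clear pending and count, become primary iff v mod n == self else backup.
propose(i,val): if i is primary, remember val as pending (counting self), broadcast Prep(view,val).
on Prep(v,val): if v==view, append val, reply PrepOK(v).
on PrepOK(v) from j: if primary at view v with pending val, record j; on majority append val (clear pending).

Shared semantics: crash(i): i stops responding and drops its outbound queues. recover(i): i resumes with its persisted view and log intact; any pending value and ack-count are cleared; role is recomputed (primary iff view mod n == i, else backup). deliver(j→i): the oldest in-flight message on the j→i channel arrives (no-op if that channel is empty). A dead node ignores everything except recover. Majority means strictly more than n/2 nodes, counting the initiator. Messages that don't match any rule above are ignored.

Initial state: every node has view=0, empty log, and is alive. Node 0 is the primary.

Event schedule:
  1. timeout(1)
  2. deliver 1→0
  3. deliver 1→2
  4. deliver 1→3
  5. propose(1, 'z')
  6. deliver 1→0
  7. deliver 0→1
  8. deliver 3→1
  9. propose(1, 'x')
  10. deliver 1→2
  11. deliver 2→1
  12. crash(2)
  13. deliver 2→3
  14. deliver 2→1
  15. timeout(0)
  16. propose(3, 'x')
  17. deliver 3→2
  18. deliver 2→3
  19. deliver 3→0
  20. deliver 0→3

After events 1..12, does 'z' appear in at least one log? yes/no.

yes

after 1 — timeout(1): n1:prim/v1/[-]
after 2 — deliver 1→0: n0:back/v1/[-]
after 3 — deliver 1→2: n2:back/v1/[-]
after 4 — deliver 1→3: n3:back/v1/[-]
after 5 — propose(1,'z'): ·
after 6 — deliver 1→0: n0:back/v1/[z]
after 7 — deliver 0→1: ·
after 8 — deliver 3→1: ·
after 9 — propose(1,'x'): ·
after 10 — deliver 1→2: n2:back/v1/[z]
after 11 — deliver 2→1: ·
after 12 — crash(2): n2:✗back/v1/[z]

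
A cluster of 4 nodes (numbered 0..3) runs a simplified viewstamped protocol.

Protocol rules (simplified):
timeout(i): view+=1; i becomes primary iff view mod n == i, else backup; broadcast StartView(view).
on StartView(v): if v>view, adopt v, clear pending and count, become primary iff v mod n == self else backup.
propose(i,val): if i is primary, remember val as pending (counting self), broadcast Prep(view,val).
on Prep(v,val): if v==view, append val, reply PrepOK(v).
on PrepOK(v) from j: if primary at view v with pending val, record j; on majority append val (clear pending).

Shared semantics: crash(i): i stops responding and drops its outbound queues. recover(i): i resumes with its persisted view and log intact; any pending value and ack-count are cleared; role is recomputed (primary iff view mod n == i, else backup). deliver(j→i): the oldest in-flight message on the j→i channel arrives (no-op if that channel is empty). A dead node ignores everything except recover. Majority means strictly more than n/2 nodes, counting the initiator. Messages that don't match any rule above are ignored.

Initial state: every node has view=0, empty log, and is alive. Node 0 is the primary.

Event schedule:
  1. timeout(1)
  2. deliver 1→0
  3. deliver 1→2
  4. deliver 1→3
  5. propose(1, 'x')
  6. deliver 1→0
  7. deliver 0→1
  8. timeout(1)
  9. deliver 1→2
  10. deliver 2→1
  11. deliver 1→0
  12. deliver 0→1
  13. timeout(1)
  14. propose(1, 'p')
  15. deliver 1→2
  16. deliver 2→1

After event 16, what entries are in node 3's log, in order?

empty

e1 timeout(1): 1[prim,v=1,-]
e2 deliver 1→0: 0[back,v=1,-]
e3 deliver 1→2: 2[back,v=1,-]
e4 deliver 1→3: 3[back,v=1,-]
e5 propose(1,'x'): ·
e6 deliver 1→0: 0[back,v=1,x]
e7 deliver 0→1: ·
e8 timeout(1): 1[back,v=2,-]
e9 deliver 1→2: 2[back,v=1,x]
e10 deliver 2→1: ·
e11 deliver 1→0: 0[back,v=2,x]
e12 deliver 0→1: ·
e13 timeout(1): 1[back,v=3,-]
e14 propose(1,'p'): ·
e15 deliver 1→2: 2[prim,v=2,x]
e16 deliver 2→1: ·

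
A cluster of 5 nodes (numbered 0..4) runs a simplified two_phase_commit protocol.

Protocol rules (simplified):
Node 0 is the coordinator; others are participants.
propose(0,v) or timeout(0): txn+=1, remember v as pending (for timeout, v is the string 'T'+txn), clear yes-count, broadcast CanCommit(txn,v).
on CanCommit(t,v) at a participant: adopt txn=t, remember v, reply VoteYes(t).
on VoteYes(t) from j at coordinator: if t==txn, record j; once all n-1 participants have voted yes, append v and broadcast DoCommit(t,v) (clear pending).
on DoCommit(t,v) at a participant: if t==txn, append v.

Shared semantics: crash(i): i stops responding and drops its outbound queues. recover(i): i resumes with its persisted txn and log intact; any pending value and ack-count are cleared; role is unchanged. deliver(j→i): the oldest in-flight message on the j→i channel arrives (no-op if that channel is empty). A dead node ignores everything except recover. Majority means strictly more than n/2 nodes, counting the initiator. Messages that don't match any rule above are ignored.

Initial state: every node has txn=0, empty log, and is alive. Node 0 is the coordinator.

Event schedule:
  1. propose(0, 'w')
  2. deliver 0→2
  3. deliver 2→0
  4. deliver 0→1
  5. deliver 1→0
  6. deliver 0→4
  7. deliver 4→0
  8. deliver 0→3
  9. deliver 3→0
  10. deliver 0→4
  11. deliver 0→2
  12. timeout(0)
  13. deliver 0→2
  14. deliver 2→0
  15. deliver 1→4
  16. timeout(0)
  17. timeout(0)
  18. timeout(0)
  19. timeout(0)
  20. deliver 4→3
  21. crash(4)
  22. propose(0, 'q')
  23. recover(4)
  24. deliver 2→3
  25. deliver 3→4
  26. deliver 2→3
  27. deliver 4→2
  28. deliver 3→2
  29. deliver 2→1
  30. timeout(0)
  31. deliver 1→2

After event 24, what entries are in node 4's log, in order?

w

[1] propose(0,'w') → N0(coor t1 [-])
[2] deliver 0→2 → N2(part t1 [-])
[3] deliver 2→0 → ∅
[4] deliver 0→1 → N1(part t1 [-])
[5] deliver 1→0 → ∅
[6] deliver 0→4 → N4(part t1 [-])
[7] deliver 4→0 → ∅
[8] deliver 0→3 → N3(part t1 [-])
[9] deliver 3→0 → N0(coor t1 [w])
[10] deliver 0→4 → N4(part t1 [w])
[11] deliver 0→2 → N2(part t1 [w])
[12] timeout(0) → N0(coor t2 [w])
[13] deliver 0→2 → N2(part t2 [w])
[14] deliver 2→0 → ∅
[15] deliver 1→4 → ∅
[16] timeout(0) → N0(coor t3 [w])
[17] timeout(0) → N0(coor t4 [w])
[18] timeout(0) → N0(coor t5 [w])
[19] timeout(0) → N0(coor t6 [w])
[20] deliver 4→3 → ∅
[21] crash(4) → N4(✗part t1 [w])
[22] propose(0,'q') → N0(coor t7 [w])
[23] recover(4) → N4(part t1 [w])
[24] deliver 2→3 → ∅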